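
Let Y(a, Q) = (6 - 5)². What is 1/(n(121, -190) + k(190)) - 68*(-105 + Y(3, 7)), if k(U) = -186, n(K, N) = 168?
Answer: 127295/18 ≈ 7071.9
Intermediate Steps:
Y(a, Q) = 1 (Y(a, Q) = 1² = 1)
1/(n(121, -190) + k(190)) - 68*(-105 + Y(3, 7)) = 1/(168 - 186) - 68*(-105 + 1) = 1/(-18) - 68*(-104) = -1/18 - 1*(-7072) = -1/18 + 7072 = 127295/18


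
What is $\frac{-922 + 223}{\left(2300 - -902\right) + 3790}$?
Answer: $- \frac{699}{6992} \approx -0.099971$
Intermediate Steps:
$\frac{-922 + 223}{\left(2300 - -902\right) + 3790} = - \frac{699}{\left(2300 + 902\right) + 3790} = - \frac{699}{3202 + 3790} = - \frac{699}{6992}$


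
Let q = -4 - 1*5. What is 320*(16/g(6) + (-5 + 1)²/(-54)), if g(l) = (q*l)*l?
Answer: -8960/81 ≈ -110.62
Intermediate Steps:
q = -9 (q = -4 - 5 = -9)
g(l) = -9*l² (g(l) = (-9*l)*l = -9*l²)
320*(16/g(6) + (-5 + 1)²/(-54)) = 320*(16/((-9*6²)) + (-5 + 1)²/(-54)) = 320*(16/((-9*36)) + (-4)²*(-1/54)) = 320*(16/(-324) + 16*(-1/54)) = 320*(16*(-1/324) - 8/27) = 320*(-4/81 - 8/27) = 320*(-28/81) = -8960/81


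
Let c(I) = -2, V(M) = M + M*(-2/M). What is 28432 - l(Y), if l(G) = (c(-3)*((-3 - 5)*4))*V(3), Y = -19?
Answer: 28368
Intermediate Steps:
V(M) = -2 + M (V(M) = M - 2 = -2 + M)
l(G) = 64 (l(G) = (-2*(-3 - 5)*4)*(-2 + 3) = -(-16)*4*1 = -2*(-32)*1 = 64*1 = 64)
28432 - l(Y) = 28432 - 1*64 = 28432 - 64 = 28368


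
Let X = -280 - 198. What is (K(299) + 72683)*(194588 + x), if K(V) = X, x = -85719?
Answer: 7860886145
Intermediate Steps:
X = -478
K(V) = -478
(K(299) + 72683)*(194588 + x) = (-478 + 72683)*(194588 - 85719) = 72205*108869 = 7860886145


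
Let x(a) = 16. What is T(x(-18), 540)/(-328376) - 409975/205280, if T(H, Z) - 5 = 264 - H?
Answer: -3366947161/1685225632 ≈ -1.9979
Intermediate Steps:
T(H, Z) = 269 - H (T(H, Z) = 5 + (264 - H) = 269 - H)
T(x(-18), 540)/(-328376) - 409975/205280 = (269 - 1*16)/(-328376) - 409975/205280 = (269 - 16)*(-1/328376) - 409975*1/205280 = 253*(-1/328376) - 81995/41056 = -253/328376 - 81995/41056 = -3366947161/1685225632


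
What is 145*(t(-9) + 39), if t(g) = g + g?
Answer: 3045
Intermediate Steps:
t(g) = 2*g
145*(t(-9) + 39) = 145*(2*(-9) + 39) = 145*(-18 + 39) = 145*21 = 3045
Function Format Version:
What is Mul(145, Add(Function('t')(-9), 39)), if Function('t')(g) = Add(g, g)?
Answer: 3045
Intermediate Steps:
Function('t')(g) = Mul(2, g)
Mul(145, Add(Function('t')(-9), 39)) = Mul(145, Add(Mul(2, -9), 39)) = Mul(145, Add(-18, 39)) = Mul(145, 21) = 3045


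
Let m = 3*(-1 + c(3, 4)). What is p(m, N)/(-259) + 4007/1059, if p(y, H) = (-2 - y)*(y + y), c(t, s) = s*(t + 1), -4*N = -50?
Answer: 5517383/274281 ≈ 20.116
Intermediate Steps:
N = 25/2 (N = -¼*(-50) = 25/2 ≈ 12.500)
c(t, s) = s*(1 + t)
m = 45 (m = 3*(-1 + 4*(1 + 3)) = 3*(-1 + 4*4) = 3*(-1 + 16) = 3*15 = 45)
p(y, H) = 2*y*(-2 - y) (p(y, H) = (-2 - y)*(2*y) = 2*y*(-2 - y))
p(m, N)/(-259) + 4007/1059 = -2*45*(2 + 45)/(-259) + 4007/1059 = -2*45*47*(-1/259) + 4007*(1/1059) = -4230*(-1/259) + 4007/1059 = 4230/259 + 4007/1059 = 5517383/274281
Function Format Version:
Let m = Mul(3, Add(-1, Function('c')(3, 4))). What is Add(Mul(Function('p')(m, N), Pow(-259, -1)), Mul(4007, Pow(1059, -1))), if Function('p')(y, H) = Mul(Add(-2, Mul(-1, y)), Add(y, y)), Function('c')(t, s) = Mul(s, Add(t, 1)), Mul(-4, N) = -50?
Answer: Rational(5517383, 274281) ≈ 20.116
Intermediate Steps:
N = Rational(25, 2) (N = Mul(Rational(-1, 4), -50) = Rational(25, 2) ≈ 12.500)
Function('c')(t, s) = Mul(s, Add(1, t))
m = 45 (m = Mul(3, Add(-1, Mul(4, Add(1, 3)))) = Mul(3, Add(-1, Mul(4, 4))) = Mul(3, Add(-1, 16)) = Mul(3, 15) = 45)
Function('p')(y, H) = Mul(2, y, Add(-2, Mul(-1, y))) (Function('p')(y, H) = Mul(Add(-2, Mul(-1, y)), Mul(2, y)) = Mul(2, y, Add(-2, Mul(-1, y))))
Add(Mul(Function('p')(m, N), Pow(-259, -1)), Mul(4007, Pow(1059, -1))) = Add(Mul(Mul(-2, 45, Add(2, 45)), Pow(-259, -1)), Mul(4007, Pow(1059, -1))) = Add(Mul(Mul(-2, 45, 47), Rational(-1, 259)), Mul(4007, Rational(1, 1059))) = Add(Mul(-4230, Rational(-1, 259)), Rational(4007, 1059)) = Add(Rational(4230, 259), Rational(4007, 1059)) = Rational(5517383, 274281)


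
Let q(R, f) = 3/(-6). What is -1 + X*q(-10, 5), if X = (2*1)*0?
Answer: -1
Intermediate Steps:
q(R, f) = -1/2 (q(R, f) = 3*(-1/6) = -1/2)
X = 0 (X = 2*0 = 0)
-1 + X*q(-10, 5) = -1 + 0*(-1/2) = -1 + 0 = -1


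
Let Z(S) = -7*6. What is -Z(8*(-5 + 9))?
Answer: 42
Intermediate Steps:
Z(S) = -42
-Z(8*(-5 + 9)) = -1*(-42) = 42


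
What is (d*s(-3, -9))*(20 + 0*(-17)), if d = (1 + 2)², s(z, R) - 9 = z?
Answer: 1080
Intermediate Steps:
s(z, R) = 9 + z
d = 9 (d = 3² = 9)
(d*s(-3, -9))*(20 + 0*(-17)) = (9*(9 - 3))*(20 + 0*(-17)) = (9*6)*(20 + 0) = 54*20 = 1080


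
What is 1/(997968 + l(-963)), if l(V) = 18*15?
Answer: 1/998238 ≈ 1.0018e-6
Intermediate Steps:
l(V) = 270
1/(997968 + l(-963)) = 1/(997968 + 270) = 1/998238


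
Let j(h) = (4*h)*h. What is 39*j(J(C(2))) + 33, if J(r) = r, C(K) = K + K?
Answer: 2529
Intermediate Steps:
C(K) = 2*K
j(h) = 4*h**2
39*j(J(C(2))) + 33 = 39*(4*(2*2)**2) + 33 = 39*(4*4**2) + 33 = 39*(4*16) + 33 = 39*64 + 33 = 2496 + 33 = 2529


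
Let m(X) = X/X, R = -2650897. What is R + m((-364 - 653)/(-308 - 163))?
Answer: -2650896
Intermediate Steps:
m(X) = 1
R + m((-364 - 653)/(-308 - 163)) = -2650897 + 1 = -2650896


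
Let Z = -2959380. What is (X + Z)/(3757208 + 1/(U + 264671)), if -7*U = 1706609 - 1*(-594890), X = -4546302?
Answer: -1122855030988/562080821603 ≈ -1.9977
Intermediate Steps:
U = -2301499/7 (U = -(1706609 - 1*(-594890))/7 = -(1706609 + 594890)/7 = -1/7*2301499 = -2301499/7 ≈ -3.2879e+5)
(X + Z)/(3757208 + 1/(U + 264671)) = (-4546302 - 2959380)/(3757208 + 1/(-2301499/7 + 264671)) = -7505682/(3757208 + 1/(-448802/7)) = -7505682/(3757208 - 7/448802) = -7505682/1686242464809/448802 = -7505682*448802/1686242464809 = -1122855030988/562080821603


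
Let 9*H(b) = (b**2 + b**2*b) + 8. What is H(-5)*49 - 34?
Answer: -4814/9 ≈ -534.89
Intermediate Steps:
H(b) = 8/9 + b**2/9 + b**3/9 (H(b) = ((b**2 + b**2*b) + 8)/9 = ((b**2 + b**3) + 8)/9 = (8 + b**2 + b**3)/9 = 8/9 + b**2/9 + b**3/9)
H(-5)*49 - 34 = (8/9 + (1/9)*(-5)**2 + (1/9)*(-5)**3)*49 - 34 = (8/9 + (1/9)*25 + (1/9)*(-125))*49 - 34 = (8/9 + 25/9 - 125/9)*49 - 34 = -92/9*49 - 34 = -4508/9 - 34 = -4814/9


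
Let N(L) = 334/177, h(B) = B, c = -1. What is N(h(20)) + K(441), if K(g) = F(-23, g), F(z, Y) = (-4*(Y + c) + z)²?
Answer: 562699087/177 ≈ 3.1791e+6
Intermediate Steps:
F(z, Y) = (4 + z - 4*Y)² (F(z, Y) = (-4*(Y - 1) + z)² = (-4*(-1 + Y) + z)² = ((4 - 4*Y) + z)² = (4 + z - 4*Y)²)
K(g) = (-19 - 4*g)² (K(g) = (4 - 23 - 4*g)² = (-19 - 4*g)²)
N(L) = 334/177 (N(L) = 334*(1/177) = 334/177)
N(h(20)) + K(441) = 334/177 + (19 + 4*441)² = 334/177 + (19 + 1764)² = 334/177 + 1783² = 334/177 + 3179089 = 562699087/177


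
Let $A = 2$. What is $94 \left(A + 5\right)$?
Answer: $658$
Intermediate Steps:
$94 \left(A + 5\right) = 94 \left(2 + 5\right) = 94 \cdot 7 = 658$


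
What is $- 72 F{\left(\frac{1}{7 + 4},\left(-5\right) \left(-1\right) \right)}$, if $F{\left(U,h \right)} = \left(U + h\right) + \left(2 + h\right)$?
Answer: $- \frac{9576}{11} \approx -870.54$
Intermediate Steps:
$F{\left(U,h \right)} = 2 + U + 2 h$
$- 72 F{\left(\frac{1}{7 + 4},\left(-5\right) \left(-1\right) \right)} = - 72 \left(2 + \frac{1}{7 + 4} + 2 \left(\left(-5\right) \left(-1\right)\right)\right) = - 72 \left(2 + \frac{1}{11} + 2 \cdot 5\right) = - 72 \left(2 + \frac{1}{11} + 10\right) = \left(-72\right) \frac{133}{11} = - \frac{9576}{11}$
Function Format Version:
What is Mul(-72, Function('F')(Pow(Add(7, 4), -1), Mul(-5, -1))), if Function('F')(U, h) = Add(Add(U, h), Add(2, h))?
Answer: Rational(-9576, 11) ≈ -870.54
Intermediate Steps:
Function('F')(U, h) = Add(2, U, Mul(2, h))
Mul(-72, Function('F')(Pow(Add(7, 4), -1), Mul(-5, -1))) = Mul(-72, Add(2, Pow(Add(7, 4), -1), Mul(2, Mul(-5, -1)))) = Mul(-72, Add(2, Pow(11, -1), Mul(2, 5))) = Mul(-72, Add(2, Rational(1, 11), 10)) = Mul(-72, Rational(133, 11)) = Rational(-9576, 11)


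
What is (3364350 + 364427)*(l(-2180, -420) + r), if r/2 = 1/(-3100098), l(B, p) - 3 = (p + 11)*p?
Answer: 992869160536791382/1550049 ≈ 6.4054e+11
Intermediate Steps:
l(B, p) = 3 + p*(11 + p) (l(B, p) = 3 + (p + 11)*p = 3 + (11 + p)*p = 3 + p*(11 + p))
r = -1/1550049 (r = 2/(-3100098) = 2*(-1/3100098) = -1/1550049 ≈ -6.4514e-7)
(3364350 + 364427)*(l(-2180, -420) + r) = (3364350 + 364427)*((3 + (-420)² + 11*(-420)) - 1/1550049) = 3728777*((3 + 176400 - 4620) - 1/1550049) = 3728777*(171783 - 1/1550049) = 3728777*(266272067366/1550049) = 992869160536791382/1550049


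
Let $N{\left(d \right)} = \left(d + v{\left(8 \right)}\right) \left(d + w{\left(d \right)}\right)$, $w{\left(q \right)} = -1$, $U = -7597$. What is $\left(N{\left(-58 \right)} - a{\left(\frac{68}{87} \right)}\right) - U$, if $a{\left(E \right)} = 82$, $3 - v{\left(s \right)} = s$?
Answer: $11232$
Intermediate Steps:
$v{\left(s \right)} = 3 - s$
$N{\left(d \right)} = \left(-1 + d\right) \left(-5 + d\right)$ ($N{\left(d \right)} = \left(d + \left(3 - 8\right)\right) \left(d - 1\right) = \left(d + \left(3 - 8\right)\right) \left(-1 + d\right) = \left(d - 5\right) \left(-1 + d\right) = \left(-5 + d\right) \left(-1 + d\right) = \left(-1 + d\right) \left(-5 + d\right)$)
$\left(N{\left(-58 \right)} - a{\left(\frac{68}{87} \right)}\right) - U = \left(\left(5 + \left(-58\right)^{2} - -348\right) - 82\right) - -7597 = \left(\left(5 + 3364 + 348\right) - 82\right) + 7597 = \left(3717 - 82\right) + 7597 = 3635 + 7597 = 11232$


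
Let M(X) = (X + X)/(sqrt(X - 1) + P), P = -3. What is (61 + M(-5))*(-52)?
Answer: -3276 - 104*I*sqrt(6)/3 ≈ -3276.0 - 84.916*I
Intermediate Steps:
M(X) = 2*X/(-3 + sqrt(-1 + X)) (M(X) = (X + X)/(sqrt(X - 1) - 3) = (2*X)/(sqrt(-1 + X) - 3) = (2*X)/(-3 + sqrt(-1 + X)) = 2*X/(-3 + sqrt(-1 + X)))
(61 + M(-5))*(-52) = (61 + 2*(-5)/(-3 + sqrt(-1 - 5)))*(-52) = (61 + 2*(-5)/(-3 + sqrt(-6)))*(-52) = (61 + 2*(-5)/(-3 + I*sqrt(6)))*(-52) = (61 - 10/(-3 + I*sqrt(6)))*(-52) = -3172 + 520/(-3 + I*sqrt(6))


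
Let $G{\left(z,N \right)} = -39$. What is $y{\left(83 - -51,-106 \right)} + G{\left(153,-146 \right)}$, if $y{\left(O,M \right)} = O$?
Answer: $95$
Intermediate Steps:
$y{\left(83 - -51,-106 \right)} + G{\left(153,-146 \right)} = \left(83 - -51\right) - 39 = \left(83 + 51\right) - 39 = 134 - 39 = 95$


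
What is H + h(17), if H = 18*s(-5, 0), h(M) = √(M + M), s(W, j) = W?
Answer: -90 + √34 ≈ -84.169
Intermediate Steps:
h(M) = √2*√M (h(M) = √(2*M) = √2*√M)
H = -90 (H = 18*(-5) = -90)
H + h(17) = -90 + √2*√17 = -90 + √34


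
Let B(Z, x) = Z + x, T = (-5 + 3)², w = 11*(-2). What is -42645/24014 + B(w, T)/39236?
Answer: -209206434/117776663 ≈ -1.7763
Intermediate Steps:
w = -22
T = 4 (T = (-2)² = 4)
-42645/24014 + B(w, T)/39236 = -42645/24014 + (-22 + 4)/39236 = -42645*1/24014 - 18*1/39236 = -42645/24014 - 9/19618 = -209206434/117776663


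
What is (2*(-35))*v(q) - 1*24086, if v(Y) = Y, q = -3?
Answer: -23876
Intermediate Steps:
(2*(-35))*v(q) - 1*24086 = (2*(-35))*(-3) - 1*24086 = -70*(-3) - 24086 = 210 - 24086 = -23876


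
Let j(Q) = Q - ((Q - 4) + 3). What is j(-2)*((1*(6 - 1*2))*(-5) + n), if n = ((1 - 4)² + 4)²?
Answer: 149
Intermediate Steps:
n = 169 (n = ((-3)² + 4)² = (9 + 4)² = 13² = 169)
j(Q) = 1 (j(Q) = Q - ((-4 + Q) + 3) = Q - (-1 + Q) = Q + (1 - Q) = 1)
j(-2)*((1*(6 - 1*2))*(-5) + n) = 1*((1*(6 - 1*2))*(-5) + 169) = 1*((1*(6 - 2))*(-5) + 169) = 1*((1*4)*(-5) + 169) = 1*(4*(-5) + 169) = 1*(-20 + 169) = 1*149 = 149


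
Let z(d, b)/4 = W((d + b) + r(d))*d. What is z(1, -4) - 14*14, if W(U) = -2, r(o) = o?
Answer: -204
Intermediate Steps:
z(d, b) = -8*d (z(d, b) = 4*(-2*d) = -8*d)
z(1, -4) - 14*14 = -8*1 - 14*14 = -8 - 196 = -204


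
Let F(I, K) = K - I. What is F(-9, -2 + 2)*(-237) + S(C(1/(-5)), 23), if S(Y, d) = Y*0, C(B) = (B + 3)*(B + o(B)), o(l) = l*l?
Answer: -2133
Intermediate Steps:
o(l) = l²
C(B) = (3 + B)*(B + B²) (C(B) = (B + 3)*(B + B²) = (3 + B)*(B + B²))
S(Y, d) = 0
F(-9, -2 + 2)*(-237) + S(C(1/(-5)), 23) = ((-2 + 2) - 1*(-9))*(-237) + 0 = (0 + 9)*(-237) + 0 = 9*(-237) + 0 = -2133 + 0 = -2133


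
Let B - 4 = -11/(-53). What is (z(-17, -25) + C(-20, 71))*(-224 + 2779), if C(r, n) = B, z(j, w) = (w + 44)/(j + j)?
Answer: 16799125/1802 ≈ 9322.5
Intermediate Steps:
B = 223/53 (B = 4 - 11/(-53) = 4 - 11*(-1/53) = 4 + 11/53 = 223/53 ≈ 4.2076)
z(j, w) = (44 + w)/(2*j) (z(j, w) = (44 + w)/((2*j)) = (44 + w)*(1/(2*j)) = (44 + w)/(2*j))
C(r, n) = 223/53
(z(-17, -25) + C(-20, 71))*(-224 + 2779) = ((½)*(44 - 25)/(-17) + 223/53)*(-224 + 2779) = ((½)*(-1/17)*19 + 223/53)*2555 = (-19/34 + 223/53)*2555 = (6575/1802)*2555 = 16799125/1802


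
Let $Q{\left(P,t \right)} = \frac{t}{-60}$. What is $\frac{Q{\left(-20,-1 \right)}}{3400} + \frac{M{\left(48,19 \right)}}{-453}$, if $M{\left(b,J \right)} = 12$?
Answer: $- \frac{815849}{30804000} \approx -0.026485$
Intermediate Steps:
$Q{\left(P,t \right)} = - \frac{t}{60}$ ($Q{\left(P,t \right)} = t \left(- \frac{1}{60}\right) = - \frac{t}{60}$)
$\frac{Q{\left(-20,-1 \right)}}{3400} + \frac{M{\left(48,19 \right)}}{-453} = \frac{\left(- \frac{1}{60}\right) \left(-1\right)}{3400} + \frac{12}{-453} = \frac{1}{60} \cdot \frac{1}{3400} + 12 \left(- \frac{1}{453}\right) = \frac{1}{204000} - \frac{4}{151} = - \frac{815849}{30804000}$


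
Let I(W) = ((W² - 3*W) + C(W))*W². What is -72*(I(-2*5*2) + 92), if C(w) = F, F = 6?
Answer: -13427424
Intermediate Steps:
C(w) = 6
I(W) = W²*(6 + W² - 3*W) (I(W) = ((W² - 3*W) + 6)*W² = (6 + W² - 3*W)*W² = W²*(6 + W² - 3*W))
-72*(I(-2*5*2) + 92) = -72*((-2*5*2)²*(6 + (-2*5*2)² - 3*(-2*5)*2) + 92) = -72*((-10*2)²*(6 + (-10*2)² - (-30)*2) + 92) = -72*((-20)²*(6 + (-20)² - 3*(-20)) + 92) = -72*(400*(6 + 400 + 60) + 92) = -72*(400*466 + 92) = -72*(186400 + 92) = -72*186492 = -13427424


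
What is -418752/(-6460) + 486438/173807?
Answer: 18981104586/280698305 ≈ 67.621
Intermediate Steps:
-418752/(-6460) + 486438/173807 = -418752*(-1/6460) + 486438*(1/173807) = 104688/1615 + 486438/173807 = 18981104586/280698305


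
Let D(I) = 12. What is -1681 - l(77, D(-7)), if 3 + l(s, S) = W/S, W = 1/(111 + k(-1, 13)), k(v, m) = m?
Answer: -2496865/1488 ≈ -1678.0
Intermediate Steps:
W = 1/124 (W = 1/(111 + 13) = 1/124 ≈ 0.0080645)
l(s, S) = -3 + 1/(124*S)
-1681 - l(77, D(-7)) = -1681 - (-3 + (1/124)/12) = -1681 - (-3 + (1/124)*(1/12)) = -1681 - (-3 + 1/1488) = -1681 - 1*(-4463/1488) = -1681 + 4463/1488 = -2496865/1488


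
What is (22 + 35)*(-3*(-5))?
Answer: 855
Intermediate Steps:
(22 + 35)*(-3*(-5)) = 57*15 = 855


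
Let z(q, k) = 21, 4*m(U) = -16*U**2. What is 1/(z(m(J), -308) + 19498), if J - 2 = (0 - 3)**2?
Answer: 1/19519 ≈ 5.1232e-5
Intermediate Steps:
J = 11 (J = 2 + (0 - 3)**2 = 2 + (-3)**2 = 2 + 9 = 11)
m(U) = -4*U**2 (m(U) = (-16*U**2)/4 = -4*U**2)
1/(z(m(J), -308) + 19498) = 1/(21 + 19498) = 1/19519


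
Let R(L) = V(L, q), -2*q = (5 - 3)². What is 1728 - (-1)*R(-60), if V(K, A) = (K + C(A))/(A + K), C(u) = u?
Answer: 1729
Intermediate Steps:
q = -2 (q = -(5 - 3)²/2 = -½*2² = -½*4 = -2)
V(K, A) = 1 (V(K, A) = (K + A)/(A + K) = (A + K)/(A + K) = 1)
R(L) = 1
1728 - (-1)*R(-60) = 1728 - (-1) = 1728 - 1*(-1) = 1728 + 1 = 1729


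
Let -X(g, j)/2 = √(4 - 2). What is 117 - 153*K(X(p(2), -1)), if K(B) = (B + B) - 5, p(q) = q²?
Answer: 882 + 612*√2 ≈ 1747.5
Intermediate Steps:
X(g, j) = -2*√2 (X(g, j) = -2*√(4 - 2) = -2*√2)
K(B) = -5 + 2*B (K(B) = 2*B - 5 = -5 + 2*B)
117 - 153*K(X(p(2), -1)) = 117 - 153*(-5 + 2*(-2*√2)) = 117 - 153*(-5 - 4*√2) = 117 + (765 + 612*√2) = 882 + 612*√2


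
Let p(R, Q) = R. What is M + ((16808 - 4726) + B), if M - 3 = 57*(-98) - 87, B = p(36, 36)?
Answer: 6448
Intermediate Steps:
B = 36
M = -5670 (M = 3 + (57*(-98) - 87) = 3 + (-5586 - 87) = 3 - 5673 = -5670)
M + ((16808 - 4726) + B) = -5670 + ((16808 - 4726) + 36) = -5670 + (12082 + 36) = -5670 + 12118 = 6448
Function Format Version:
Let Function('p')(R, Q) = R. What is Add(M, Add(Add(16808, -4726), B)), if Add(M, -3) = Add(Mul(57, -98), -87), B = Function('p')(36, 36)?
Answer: 6448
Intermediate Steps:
B = 36
M = -5670 (M = Add(3, Add(Mul(57, -98), -87)) = Add(3, Add(-5586, -87)) = Add(3, -5673) = -5670)
Add(M, Add(Add(16808, -4726), B)) = Add(-5670, Add(Add(16808, -4726), 36)) = Add(-5670, Add(12082, 36)) = Add(-5670, 12118) = 6448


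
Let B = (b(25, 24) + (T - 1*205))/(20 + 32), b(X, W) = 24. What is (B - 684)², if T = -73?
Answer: 320803921/676 ≈ 4.7456e+5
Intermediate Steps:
B = -127/26 (B = (24 + (-73 - 1*205))/(20 + 32) = (24 + (-73 - 205))/52 = (24 - 278)*(1/52) = -254*1/52 = -127/26 ≈ -4.8846)
(B - 684)² = (-127/26 - 684)² = (-17911/26)² = 320803921/676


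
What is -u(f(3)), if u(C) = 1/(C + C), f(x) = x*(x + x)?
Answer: -1/36 ≈ -0.027778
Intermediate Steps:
f(x) = 2*x² (f(x) = x*(2*x) = 2*x²)
u(C) = 1/(2*C)
-u(f(3)) = -1/(2*(2*3²)) = -1/(2*(2*9)) = -1/(2*18) = -1*1/36 = -1/36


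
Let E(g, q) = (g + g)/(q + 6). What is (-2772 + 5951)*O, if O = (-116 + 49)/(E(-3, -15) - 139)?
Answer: 638979/415 ≈ 1539.7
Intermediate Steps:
E(g, q) = 2*g/(6 + q) (E(g, q) = (2*g)/(6 + q) = 2*g/(6 + q))
O = 201/415 (O = (-116 + 49)/(2*(-3)/(6 - 15) - 139) = -67/(2*(-3)/(-9) - 139) = -67/(2*(-3)*(-1/9) - 139) = -67/(2/3 - 139) = -67/(-415/3) = -67*(-3/415) = 201/415 ≈ 0.48434)
(-2772 + 5951)*O = (-2772 + 5951)*(201/415) = 3179*(201/415) = 638979/415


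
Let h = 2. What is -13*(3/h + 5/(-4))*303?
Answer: -3939/4 ≈ -984.75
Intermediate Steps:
-13*(3/h + 5/(-4))*303 = -13*(3/2 + 5/(-4))*303 = -13*(3*(1/2) + 5*(-1/4))*303 = -13*(3/2 - 5/4)*303 = -13*1/4*303 = -13/4*303 = -3939/4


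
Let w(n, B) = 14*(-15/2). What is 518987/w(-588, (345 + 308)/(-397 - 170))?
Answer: -74141/15 ≈ -4942.7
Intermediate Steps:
w(n, B) = -105 (w(n, B) = 14*(-15*½) = 14*(-15/2) = -105)
518987/w(-588, (345 + 308)/(-397 - 170)) = 518987/(-105) = 518987*(-1/105) = -74141/15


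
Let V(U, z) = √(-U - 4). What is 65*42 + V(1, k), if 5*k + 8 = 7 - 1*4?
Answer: 2730 + I*√5 ≈ 2730.0 + 2.2361*I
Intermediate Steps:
k = -1 (k = -8/5 + (7 - 1*4)/5 = -8/5 + (7 - 4)/5 = -8/5 + (⅕)*3 = -8/5 + ⅗ = -1)
V(U, z) = √(-4 - U)
65*42 + V(1, k) = 65*42 + √(-4 - 1*1) = 2730 + √(-4 - 1) = 2730 + √(-5) = 2730 + I*√5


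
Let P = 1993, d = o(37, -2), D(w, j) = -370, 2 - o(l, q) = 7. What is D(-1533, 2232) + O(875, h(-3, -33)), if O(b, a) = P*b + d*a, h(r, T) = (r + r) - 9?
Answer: 1743580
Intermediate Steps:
o(l, q) = -5 (o(l, q) = 2 - 1*7 = 2 - 7 = -5)
d = -5
h(r, T) = -9 + 2*r (h(r, T) = 2*r - 9 = -9 + 2*r)
O(b, a) = -5*a + 1993*b (O(b, a) = 1993*b - 5*a = -5*a + 1993*b)
D(-1533, 2232) + O(875, h(-3, -33)) = -370 + (-5*(-9 + 2*(-3)) + 1993*875) = -370 + (-5*(-9 - 6) + 1743875) = -370 + (-5*(-15) + 1743875) = -370 + (75 + 1743875) = -370 + 1743950 = 1743580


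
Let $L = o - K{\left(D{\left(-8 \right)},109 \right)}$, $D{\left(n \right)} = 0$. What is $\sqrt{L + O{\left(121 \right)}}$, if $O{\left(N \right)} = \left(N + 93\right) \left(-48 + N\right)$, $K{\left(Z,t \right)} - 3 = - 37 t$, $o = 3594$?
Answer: $\sqrt{23246} \approx 152.47$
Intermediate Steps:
$K{\left(Z,t \right)} = 3 - 37 t$
$L = 7624$ ($L = 3594 - \left(3 - 4033\right) = 3594 - -4030 = 3594 + 4030 = 7624$)
$O{\left(N \right)} = \left(-48 + N\right) \left(93 + N\right)$ ($O{\left(N \right)} = \left(93 + N\right) \left(-48 + N\right) = \left(-48 + N\right) \left(93 + N\right)$)
$\sqrt{L + O{\left(121 \right)}} = \sqrt{7624 + \left(-4464 + 121^{2} + 45 \cdot 121\right)} = \sqrt{7624 + \left(-4464 + 14641 + 5445\right)} = \sqrt{7624 + 15622} = \sqrt{23246}$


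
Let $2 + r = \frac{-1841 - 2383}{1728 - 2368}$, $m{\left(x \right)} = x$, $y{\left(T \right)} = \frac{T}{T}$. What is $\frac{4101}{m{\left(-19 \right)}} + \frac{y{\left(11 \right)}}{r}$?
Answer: $- \frac{94228}{437} \approx -215.62$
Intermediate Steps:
$y{\left(T \right)} = 1$
$r = \frac{23}{5}$ ($r = -2 + \frac{-1841 - 2383}{1728 - 2368} = -2 - \frac{4224}{-640} = -2 - - \frac{33}{5} = -2 + \frac{33}{5} = \frac{23}{5} \approx 4.6$)
$\frac{4101}{m{\left(-19 \right)}} + \frac{y{\left(11 \right)}}{r} = \frac{4101}{-19} + 1 \frac{1}{\frac{23}{5}} = 4101 \left(- \frac{1}{19}\right) + 1 \cdot \frac{5}{23} = - \frac{4101}{19} + \frac{5}{23} = - \frac{94228}{437}$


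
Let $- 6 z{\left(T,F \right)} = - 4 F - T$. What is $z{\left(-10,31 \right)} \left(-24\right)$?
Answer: $-456$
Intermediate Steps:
$z{\left(T,F \right)} = \frac{T}{6} + \frac{2 F}{3}$ ($z{\left(T,F \right)} = - \frac{- 4 F - T}{6} = - \frac{- T - 4 F}{6} = \frac{T}{6} + \frac{2 F}{3}$)
$z{\left(-10,31 \right)} \left(-24\right) = \left(\frac{1}{6} \left(-10\right) + \frac{2}{3} \cdot 31\right) \left(-24\right) = \left(- \frac{5}{3} + \frac{62}{3}\right) \left(-24\right) = 19 \left(-24\right) = -456$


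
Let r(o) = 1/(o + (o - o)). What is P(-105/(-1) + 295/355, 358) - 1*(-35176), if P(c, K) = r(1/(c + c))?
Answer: 2512524/71 ≈ 35388.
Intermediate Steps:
r(o) = 1/o (r(o) = 1/(o + 0) = 1/o)
P(c, K) = 2*c (P(c, K) = 1/(1/(c + c)) = 1/(1/(2*c)) = 2*c)
P(-105/(-1) + 295/355, 358) - 1*(-35176) = 2*(-105/(-1) + 295/355) - 1*(-35176) = 2*(-105*(-1) + 295*(1/355)) + 35176 = 2*(105 + 59/71) + 35176 = 2*(7514/71) + 35176 = 15028/71 + 35176 = 2512524/71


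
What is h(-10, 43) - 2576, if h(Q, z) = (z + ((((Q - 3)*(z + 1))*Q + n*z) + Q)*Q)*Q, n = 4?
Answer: 585194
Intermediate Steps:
h(Q, z) = Q*(z + Q*(Q + 4*z + Q*(1 + z)*(-3 + Q))) (h(Q, z) = (z + ((((Q - 3)*(z + 1))*Q + 4*z) + Q)*Q)*Q = (z + ((((-3 + Q)*(1 + z))*Q + 4*z) + Q)*Q)*Q = (z + ((((1 + z)*(-3 + Q))*Q + 4*z) + Q)*Q)*Q = (z + ((Q*(1 + z)*(-3 + Q) + 4*z) + Q)*Q)*Q = (z + ((4*z + Q*(1 + z)*(-3 + Q)) + Q)*Q)*Q = (z + (Q + 4*z + Q*(1 + z)*(-3 + Q))*Q)*Q = (z + Q*(Q + 4*z + Q*(1 + z)*(-3 + Q)))*Q = Q*(z + Q*(Q + 4*z + Q*(1 + z)*(-3 + Q))))
h(-10, 43) - 2576 = -10*(43 + (-10)³ - 2*(-10)² + 43*(-10)³ - 3*43*(-10)² + 4*(-10)*43) - 2576 = -10*(43 - 1000 - 2*100 + 43*(-1000) - 3*43*100 - 1720) - 2576 = -10*(43 - 1000 - 200 - 43000 - 12900 - 1720) - 2576 = -10*(-58777) - 2576 = 587770 - 2576 = 585194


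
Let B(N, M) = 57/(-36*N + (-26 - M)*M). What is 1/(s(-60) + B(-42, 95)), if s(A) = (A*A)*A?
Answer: -9983/2156328057 ≈ -4.6296e-6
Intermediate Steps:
s(A) = A**3 (s(A) = A**2*A = A**3)
B(N, M) = 57/(-36*N + M*(-26 - M))
1/(s(-60) + B(-42, 95)) = 1/((-60)**3 - 57/(95**2 + 26*95 + 36*(-42))) = 1/(-216000 - 57/(9025 + 2470 - 1512)) = 1/(-216000 - 57/9983) = 1/(-2156328057/9983) = -9983/2156328057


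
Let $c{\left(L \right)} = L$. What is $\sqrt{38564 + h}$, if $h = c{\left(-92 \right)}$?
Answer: $2 \sqrt{9618} \approx 196.14$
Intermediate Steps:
$h = -92$
$\sqrt{38564 + h} = \sqrt{38564 - 92} = \sqrt{38472} = 2 \sqrt{9618}$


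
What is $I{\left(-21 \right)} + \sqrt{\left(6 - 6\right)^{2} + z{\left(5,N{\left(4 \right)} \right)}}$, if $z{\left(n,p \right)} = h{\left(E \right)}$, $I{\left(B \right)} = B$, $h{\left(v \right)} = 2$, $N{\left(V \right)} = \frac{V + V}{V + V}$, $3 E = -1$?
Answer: $-21 + \sqrt{2} \approx -19.586$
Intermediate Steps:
$E = - \frac{1}{3}$ ($E = \frac{1}{3} \left(-1\right) = - \frac{1}{3} \approx -0.33333$)
$N{\left(V \right)} = 1$ ($N{\left(V \right)} = \frac{2 V}{2 V} = 2 V \frac{1}{2 V} = 1$)
$z{\left(n,p \right)} = 2$
$I{\left(-21 \right)} + \sqrt{\left(6 - 6\right)^{2} + z{\left(5,N{\left(4 \right)} \right)}} = -21 + \sqrt{\left(6 - 6\right)^{2} + 2} = -21 + \sqrt{0^{2} + 2} = -21 + \sqrt{0 + 2} = -21 + \sqrt{2}$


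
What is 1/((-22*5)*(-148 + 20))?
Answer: 1/14080 ≈ 7.1023e-5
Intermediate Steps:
1/((-22*5)*(-148 + 20)) = 1/(-110*(-128)) = 1/14080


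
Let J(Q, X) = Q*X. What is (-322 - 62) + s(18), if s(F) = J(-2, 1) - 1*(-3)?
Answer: -383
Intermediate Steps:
s(F) = 1 (s(F) = -2*1 - 1*(-3) = -2 + 3 = 1)
(-322 - 62) + s(18) = (-322 - 62) + 1 = -384 + 1 = -383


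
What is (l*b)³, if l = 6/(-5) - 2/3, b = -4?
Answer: 1404928/3375 ≈ 416.27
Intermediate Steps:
l = -28/15 (l = 6*(-⅕) - 2*⅓ = -6/5 - ⅔ = -28/15 ≈ -1.8667)
(l*b)³ = (-28/15*(-4))³ = (112/15)³ = 1404928/3375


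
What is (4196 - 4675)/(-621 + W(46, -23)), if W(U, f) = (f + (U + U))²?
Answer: -479/4140 ≈ -0.11570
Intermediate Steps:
W(U, f) = (f + 2*U)²
(4196 - 4675)/(-621 + W(46, -23)) = (4196 - 4675)/(-621 + (-23 + 2*46)²) = -479/(-621 + (-23 + 92)²) = -479/(-621 + 69²) = -479/(-621 + 4761) = -479/4140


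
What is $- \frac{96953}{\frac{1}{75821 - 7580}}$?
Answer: $-6616169673$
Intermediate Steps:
$- \frac{96953}{\frac{1}{75821 - 7580}} = - \frac{96953}{\frac{1}{68241}} = - 96953 \frac{1}{\frac{1}{68241}} = \left(-96953\right) 68241 = -6616169673$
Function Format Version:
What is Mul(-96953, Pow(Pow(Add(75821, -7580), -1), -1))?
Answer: -6616169673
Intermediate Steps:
Mul(-96953, Pow(Pow(Add(75821, -7580), -1), -1)) = Mul(-96953, Pow(Pow(68241, -1), -1)) = Mul(-96953, Pow(Rational(1, 68241), -1)) = Mul(-96953, 68241) = -6616169673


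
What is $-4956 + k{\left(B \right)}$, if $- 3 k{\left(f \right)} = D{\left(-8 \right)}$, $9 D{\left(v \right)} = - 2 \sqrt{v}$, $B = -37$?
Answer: $-4956 + \frac{4 i \sqrt{2}}{27} \approx -4956.0 + 0.20951 i$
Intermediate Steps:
$D{\left(v \right)} = - \frac{2 \sqrt{v}}{9}$ ($D{\left(v \right)} = \frac{\left(-2\right) \sqrt{v}}{9} = - \frac{2 \sqrt{v}}{9}$)
$k{\left(f \right)} = \frac{4 i \sqrt{2}}{27}$ ($k{\left(f \right)} = - \frac{\left(- \frac{2}{9}\right) \sqrt{-8}}{3} = - \frac{\left(- \frac{2}{9}\right) 2 i \sqrt{2}}{3} = - \frac{\left(- \frac{4}{9}\right) i \sqrt{2}}{3} = \frac{4 i \sqrt{2}}{27}$)
$-4956 + k{\left(B \right)} = -4956 + \frac{4 i \sqrt{2}}{27}$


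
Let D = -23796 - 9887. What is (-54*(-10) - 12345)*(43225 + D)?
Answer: -112643310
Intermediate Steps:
D = -33683
(-54*(-10) - 12345)*(43225 + D) = (-54*(-10) - 12345)*(43225 - 33683) = (540 - 12345)*9542 = -11805*9542 = -112643310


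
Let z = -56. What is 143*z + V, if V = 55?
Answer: -7953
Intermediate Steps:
143*z + V = 143*(-56) + 55 = -8008 + 55 = -7953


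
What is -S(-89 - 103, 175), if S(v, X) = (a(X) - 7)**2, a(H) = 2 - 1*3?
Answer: -64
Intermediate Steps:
a(H) = -1 (a(H) = 2 - 3 = -1)
S(v, X) = 64 (S(v, X) = (-1 - 7)**2 = (-8)**2 = 64)
-S(-89 - 103, 175) = -1*64 = -64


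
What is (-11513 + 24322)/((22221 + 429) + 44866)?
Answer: 12809/67516 ≈ 0.18972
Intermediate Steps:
(-11513 + 24322)/((22221 + 429) + 44866) = 12809/(22650 + 44866) = 12809/67516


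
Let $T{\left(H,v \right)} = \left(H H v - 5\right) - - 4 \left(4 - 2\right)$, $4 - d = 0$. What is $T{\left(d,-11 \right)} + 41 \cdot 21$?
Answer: $688$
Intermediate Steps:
$d = 4$ ($d = 4 - 0 = 4 + 0 = 4$)
$T{\left(H,v \right)} = 3 + v H^{2}$ ($T{\left(H,v \right)} = \left(H^{2} v - 5\right) - \left(-4\right) 2 = \left(v H^{2} - 5\right) - -8 = \left(-5 + v H^{2}\right) + 8 = 3 + v H^{2}$)
$T{\left(d,-11 \right)} + 41 \cdot 21 = \left(3 - 11 \cdot 4^{2}\right) + 41 \cdot 21 = \left(3 - 176\right) + 861 = -173 + 861 = 688$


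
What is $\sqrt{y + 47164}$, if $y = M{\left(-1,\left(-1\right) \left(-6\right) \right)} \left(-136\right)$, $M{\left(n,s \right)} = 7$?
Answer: $2 \sqrt{11553} \approx 214.97$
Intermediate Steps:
$y = -952$ ($y = 7 \left(-136\right) = -952$)
$\sqrt{y + 47164} = \sqrt{-952 + 47164} = \sqrt{46212} = 2 \sqrt{11553}$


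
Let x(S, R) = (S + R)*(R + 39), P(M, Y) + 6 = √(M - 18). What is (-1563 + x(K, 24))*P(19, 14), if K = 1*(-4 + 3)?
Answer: 570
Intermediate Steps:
K = -1 (K = 1*(-1) = -1)
P(M, Y) = -6 + √(-18 + M) (P(M, Y) = -6 + √(M - 18) = -6 + √(-18 + M))
x(S, R) = (39 + R)*(R + S) (x(S, R) = (R + S)*(39 + R) = (39 + R)*(R + S))
(-1563 + x(K, 24))*P(19, 14) = (-1563 + (24² + 39*24 + 39*(-1) + 24*(-1)))*(-6 + √(-18 + 19)) = (-1563 + (576 + 936 - 39 - 24))*(-6 + √1) = (-1563 + 1449)*(-6 + 1) = -114*(-5) = 570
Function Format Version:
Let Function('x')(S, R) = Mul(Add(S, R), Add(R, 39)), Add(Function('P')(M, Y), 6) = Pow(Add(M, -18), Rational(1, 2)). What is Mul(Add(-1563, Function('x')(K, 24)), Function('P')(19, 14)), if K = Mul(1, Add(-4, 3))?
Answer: 570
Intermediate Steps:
K = -1 (K = Mul(1, -1) = -1)
Function('P')(M, Y) = Add(-6, Pow(Add(-18, M), Rational(1, 2))) (Function('P')(M, Y) = Add(-6, Pow(Add(M, -18), Rational(1, 2))) = Add(-6, Pow(Add(-18, M), Rational(1, 2))))
Function('x')(S, R) = Mul(Add(39, R), Add(R, S)) (Function('x')(S, R) = Mul(Add(R, S), Add(39, R)) = Mul(Add(39, R), Add(R, S)))
Mul(Add(-1563, Function('x')(K, 24)), Function('P')(19, 14)) = Mul(Add(-1563, Add(Pow(24, 2), Mul(39, 24), Mul(39, -1), Mul(24, -1))), Add(-6, Pow(Add(-18, 19), Rational(1, 2)))) = Mul(Add(-1563, Add(576, 936, -39, -24)), Add(-6, Pow(1, Rational(1, 2)))) = Mul(Add(-1563, 1449), Add(-6, 1)) = Mul(-114, -5) = 570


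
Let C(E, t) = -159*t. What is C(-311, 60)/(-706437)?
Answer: 20/1481 ≈ 0.013504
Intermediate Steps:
C(-311, 60)/(-706437) = -159*60/(-706437) = -9540*(-1/706437) = 20/1481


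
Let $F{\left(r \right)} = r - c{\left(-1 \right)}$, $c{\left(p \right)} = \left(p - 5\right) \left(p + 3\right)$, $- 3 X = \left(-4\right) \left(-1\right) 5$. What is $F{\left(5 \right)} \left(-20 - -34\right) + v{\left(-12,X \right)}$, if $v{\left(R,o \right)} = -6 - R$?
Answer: $244$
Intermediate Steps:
$X = - \frac{20}{3}$ ($X = - \frac{\left(-4\right) \left(-1\right) 5}{3} = - \frac{4 \cdot 5}{3} = \left(- \frac{1}{3}\right) 20 = - \frac{20}{3} \approx -6.6667$)
$c{\left(p \right)} = \left(-5 + p\right) \left(3 + p\right)$
$F{\left(r \right)} = 12 + r$ ($F{\left(r \right)} = r - \left(-15 + \left(-1\right)^{2} - -2\right) = r - \left(-15 + 1 + 2\right) = r - -12 = r + 12 = 12 + r$)
$F{\left(5 \right)} \left(-20 - -34\right) + v{\left(-12,X \right)} = \left(12 + 5\right) \left(-20 - -34\right) - -6 = 17 \left(-20 + 34\right) + \left(-6 + 12\right) = 17 \cdot 14 + 6 = 238 + 6 = 244$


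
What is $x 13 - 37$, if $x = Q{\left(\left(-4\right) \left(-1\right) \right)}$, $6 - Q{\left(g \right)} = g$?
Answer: $-11$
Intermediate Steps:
$Q{\left(g \right)} = 6 - g$
$x = 2$ ($x = 6 - \left(-4\right) \left(-1\right) = 6 - 4 = 2$)
$x 13 - 37 = 2 \cdot 13 - 37 = 26 - 37 = -11$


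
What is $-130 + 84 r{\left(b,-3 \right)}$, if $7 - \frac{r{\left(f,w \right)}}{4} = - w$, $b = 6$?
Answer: $1214$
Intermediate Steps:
$r{\left(f,w \right)} = 28 + 4 w$ ($r{\left(f,w \right)} = 28 - 4 \left(- w\right) = 28 + 4 w$)
$-130 + 84 r{\left(b,-3 \right)} = -130 + 84 \left(28 + 4 \left(-3\right)\right) = -130 + 84 \left(28 - 12\right) = -130 + 84 \cdot 16 = -130 + 1344 = 1214$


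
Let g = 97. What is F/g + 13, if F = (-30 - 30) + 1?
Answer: 1202/97 ≈ 12.392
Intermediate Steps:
F = -59 (F = -60 + 1 = -59)
F/g + 13 = -59/97 + 13 = 1202/97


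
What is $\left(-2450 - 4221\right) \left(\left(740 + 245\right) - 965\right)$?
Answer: $-133420$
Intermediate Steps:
$\left(-2450 - 4221\right) \left(\left(740 + 245\right) - 965\right) = - 6671 \left(985 - 965\right) = \left(-6671\right) 20 = -133420$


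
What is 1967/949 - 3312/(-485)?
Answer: 4097083/460265 ≈ 8.9016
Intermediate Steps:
1967/949 - 3312/(-485) = 1967*(1/949) - 3312*(-1/485) = 1967/949 + 3312/485 = 4097083/460265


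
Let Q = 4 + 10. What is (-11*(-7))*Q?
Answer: 1078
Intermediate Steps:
Q = 14
(-11*(-7))*Q = -11*(-7)*14 = 77*14 = 1078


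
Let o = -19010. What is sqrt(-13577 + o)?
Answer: I*sqrt(32587) ≈ 180.52*I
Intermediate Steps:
sqrt(-13577 + o) = sqrt(-13577 - 19010) = sqrt(-32587) = I*sqrt(32587)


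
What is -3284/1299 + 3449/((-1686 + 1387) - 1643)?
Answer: -10857779/2522658 ≈ -4.3041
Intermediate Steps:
-3284/1299 + 3449/((-1686 + 1387) - 1643) = -3284*1/1299 + 3449/(-299 - 1643) = -3284/1299 + 3449/(-1942) = -3284/1299 + 3449*(-1/1942) = -3284/1299 - 3449/1942 = -10857779/2522658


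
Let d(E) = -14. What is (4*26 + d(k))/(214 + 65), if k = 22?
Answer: 10/31 ≈ 0.32258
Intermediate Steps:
(4*26 + d(k))/(214 + 65) = (4*26 - 14)/(214 + 65) = (104 - 14)/279 = 90*(1/279) = 10/31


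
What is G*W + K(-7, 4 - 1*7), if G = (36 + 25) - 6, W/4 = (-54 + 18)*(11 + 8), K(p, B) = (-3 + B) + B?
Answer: -150489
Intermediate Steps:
K(p, B) = -3 + 2*B
W = -2736 (W = 4*((-54 + 18)*(11 + 8)) = 4*(-36*19) = 4*(-684) = -2736)
G = 55 (G = 61 - 6 = 55)
G*W + K(-7, 4 - 1*7) = 55*(-2736) + (-3 + 2*(4 - 1*7)) = -150480 + (-3 + 2*(4 - 7)) = -150480 + (-3 + 2*(-3)) = -150480 + (-3 - 6) = -150480 - 9 = -150489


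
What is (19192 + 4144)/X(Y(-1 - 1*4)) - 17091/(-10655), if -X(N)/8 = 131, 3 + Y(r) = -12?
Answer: -28841714/1395805 ≈ -20.663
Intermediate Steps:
Y(r) = -15 (Y(r) = -3 - 12 = -15)
X(N) = -1048 (X(N) = -8*131 = -1048)
(19192 + 4144)/X(Y(-1 - 1*4)) - 17091/(-10655) = (19192 + 4144)/(-1048) - 17091/(-10655) = 23336*(-1/1048) - 17091*(-1/10655) = -2917/131 + 17091/10655 = -28841714/1395805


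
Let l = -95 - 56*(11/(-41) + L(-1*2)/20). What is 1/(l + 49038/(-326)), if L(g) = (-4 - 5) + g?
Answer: -33415/6669598 ≈ -0.0050100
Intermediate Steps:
L(g) = -9 + g
l = -10081/205 (l = -95 - 56*(11/(-41) + (-9 - 1*2)/20) = -95 - 56*(11*(-1/41) + (-9 - 2)*(1/20)) = -95 - 56*(-11/41 - 11*1/20) = -95 - 56*(-11/41 - 11/20) = -95 - 56*(-671/820) = -95 + 9394/205 = -10081/205 ≈ -49.176)
1/(l + 49038/(-326)) = 1/(-10081/205 + 49038/(-326)) = 1/(-10081/205 + 49038*(-1/326)) = 1/(-10081/205 - 24519/163) = 1/(-6669598/33415) = -33415/6669598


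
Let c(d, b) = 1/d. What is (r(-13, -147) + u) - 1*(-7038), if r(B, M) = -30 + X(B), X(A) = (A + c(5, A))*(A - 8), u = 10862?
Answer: 90694/5 ≈ 18139.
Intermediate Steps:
X(A) = (-8 + A)*(⅕ + A) (X(A) = (A + 1/5)*(A - 8) = (A + ⅕)*(-8 + A) = (⅕ + A)*(-8 + A) = (-8 + A)*(⅕ + A))
r(B, M) = -158/5 + B² - 39*B/5 (r(B, M) = -30 + (-8/5 + B² - 39*B/5) = -158/5 + B² - 39*B/5)
(r(-13, -147) + u) - 1*(-7038) = ((-158/5 + (-13)² - 39/5*(-13)) + 10862) - 1*(-7038) = ((-158/5 + 169 + 507/5) + 10862) + 7038 = (1194/5 + 10862) + 7038 = 55504/5 + 7038 = 90694/5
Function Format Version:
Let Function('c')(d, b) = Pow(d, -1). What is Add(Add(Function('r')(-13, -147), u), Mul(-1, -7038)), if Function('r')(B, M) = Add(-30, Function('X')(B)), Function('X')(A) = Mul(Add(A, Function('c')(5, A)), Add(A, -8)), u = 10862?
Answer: Rational(90694, 5) ≈ 18139.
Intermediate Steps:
Function('X')(A) = Mul(Add(-8, A), Add(Rational(1, 5), A)) (Function('X')(A) = Mul(Add(A, Pow(5, -1)), Add(A, -8)) = Mul(Add(A, Rational(1, 5)), Add(-8, A)) = Mul(Add(Rational(1, 5), A), Add(-8, A)) = Mul(Add(-8, A), Add(Rational(1, 5), A)))
Function('r')(B, M) = Add(Rational(-158, 5), Pow(B, 2), Mul(Rational(-39, 5), B)) (Function('r')(B, M) = Add(-30, Add(Rational(-8, 5), Pow(B, 2), Mul(Rational(-39, 5), B))) = Add(Rational(-158, 5), Pow(B, 2), Mul(Rational(-39, 5), B)))
Add(Add(Function('r')(-13, -147), u), Mul(-1, -7038)) = Add(Add(Add(Rational(-158, 5), Pow(-13, 2), Mul(Rational(-39, 5), -13)), 10862), Mul(-1, -7038)) = Add(Add(Add(Rational(-158, 5), 169, Rational(507, 5)), 10862), 7038) = Add(Add(Rational(1194, 5), 10862), 7038) = Add(Rational(55504, 5), 7038) = Rational(90694, 5)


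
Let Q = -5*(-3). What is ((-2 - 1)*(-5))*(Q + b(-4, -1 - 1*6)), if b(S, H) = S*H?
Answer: 645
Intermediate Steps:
b(S, H) = H*S
Q = 15
((-2 - 1)*(-5))*(Q + b(-4, -1 - 1*6)) = ((-2 - 1)*(-5))*(15 + (-1 - 1*6)*(-4)) = (-3*(-5))*(15 + (-1 - 6)*(-4)) = 15*(15 - 7*(-4)) = 15*(15 + 28) = 15*43 = 645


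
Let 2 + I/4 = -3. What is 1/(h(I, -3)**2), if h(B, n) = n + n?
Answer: 1/36 ≈ 0.027778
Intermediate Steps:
I = -20 (I = -8 + 4*(-3) = -8 - 12 = -20)
h(B, n) = 2*n
1/(h(I, -3)**2) = 1/((2*(-3))**2) = 1/((-6)**2) = 1/36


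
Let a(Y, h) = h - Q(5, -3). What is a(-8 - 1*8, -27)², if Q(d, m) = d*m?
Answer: 144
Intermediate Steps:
a(Y, h) = 15 + h (a(Y, h) = h - 5*(-3) = h - 1*(-15) = h + 15 = 15 + h)
a(-8 - 1*8, -27)² = (15 - 27)² = (-12)² = 144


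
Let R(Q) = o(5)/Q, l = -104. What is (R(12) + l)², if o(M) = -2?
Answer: 390625/36 ≈ 10851.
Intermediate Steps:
R(Q) = -2/Q
(R(12) + l)² = (-2/12 - 104)² = (-2*1/12 - 104)² = (-⅙ - 104)² = (-625/6)² = 390625/36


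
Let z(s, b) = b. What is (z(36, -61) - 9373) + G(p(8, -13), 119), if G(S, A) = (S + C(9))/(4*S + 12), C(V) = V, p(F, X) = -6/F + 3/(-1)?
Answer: -37743/4 ≈ -9435.8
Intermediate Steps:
p(F, X) = -3 - 6/F (p(F, X) = -6/F + 3*(-1) = -6/F - 3 = -3 - 6/F)
G(S, A) = (9 + S)/(12 + 4*S) (G(S, A) = (S + 9)/(4*S + 12) = (9 + S)/(12 + 4*S))
(z(36, -61) - 9373) + G(p(8, -13), 119) = (-61 - 9373) + (9 + (-3 - 6/8))/(4*(3 + (-3 - 6/8))) = -9434 + (9 + (-3 - 6*⅛))/(4*(3 + (-3 - 6*⅛))) = -9434 + (9 + (-3 - ¾))/(4*(3 + (-3 - ¾))) = -9434 + (9 - 15/4)/(4*(3 - 15/4)) = -9434 + (¼)*(21/4)/(-¾) = -9434 + (¼)*(-4/3)*(21/4) = -9434 - 7/4 = -37743/4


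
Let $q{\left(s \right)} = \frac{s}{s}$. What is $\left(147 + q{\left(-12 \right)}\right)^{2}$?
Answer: $21904$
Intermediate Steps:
$q{\left(s \right)} = 1$
$\left(147 + q{\left(-12 \right)}\right)^{2} = \left(147 + 1\right)^{2} = 148^{2} = 21904$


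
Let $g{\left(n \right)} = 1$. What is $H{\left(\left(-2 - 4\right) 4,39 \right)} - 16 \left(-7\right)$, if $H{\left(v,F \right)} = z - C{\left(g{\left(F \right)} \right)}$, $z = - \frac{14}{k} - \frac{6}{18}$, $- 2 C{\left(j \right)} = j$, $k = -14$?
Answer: $\frac{679}{6} \approx 113.17$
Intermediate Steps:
$C{\left(j \right)} = - \frac{j}{2}$
$z = \frac{2}{3}$ ($z = - \frac{14}{-14} - \frac{6}{18} = \left(-14\right) \left(- \frac{1}{14}\right) - \frac{1}{3} = 1 - \frac{1}{3} = \frac{2}{3} \approx 0.66667$)
$H{\left(v,F \right)} = \frac{7}{6}$ ($H{\left(v,F \right)} = \frac{2}{3} - \left(- \frac{1}{2}\right) 1 = \frac{2}{3} - - \frac{1}{2} = \frac{2}{3} + \frac{1}{2} = \frac{7}{6}$)
$H{\left(\left(-2 - 4\right) 4,39 \right)} - 16 \left(-7\right) = \frac{7}{6} - 16 \left(-7\right) = \frac{7}{6} - -112 = \frac{7}{6} + 112 = \frac{679}{6}$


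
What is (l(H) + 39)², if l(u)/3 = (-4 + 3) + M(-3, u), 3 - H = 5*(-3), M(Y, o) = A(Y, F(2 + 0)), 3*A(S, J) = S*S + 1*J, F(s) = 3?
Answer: 2304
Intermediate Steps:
A(S, J) = J/3 + S²/3 (A(S, J) = (S*S + 1*J)/3 = (S² + J)/3 = (J + S²)/3 = J/3 + S²/3)
M(Y, o) = 1 + Y²/3 (M(Y, o) = (⅓)*3 + Y²/3 = 1 + Y²/3)
H = 18 (H = 3 - 5*(-3) = 3 - 1*(-15) = 3 + 15 = 18)
l(u) = 9 (l(u) = 3*((-4 + 3) + (1 + (⅓)*(-3)²)) = 3*(-1 + (1 + (⅓)*9)) = 3*(-1 + (1 + 3)) = 3*(-1 + 4) = 3*3 = 9)
(l(H) + 39)² = (9 + 39)² = 48² = 2304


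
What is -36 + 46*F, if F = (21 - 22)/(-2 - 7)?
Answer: -278/9 ≈ -30.889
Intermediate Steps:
F = ⅑ (F = -1/(-9) = -1*(-⅑) = ⅑ ≈ 0.11111)
-36 + 46*F = -36 + 46*(⅑) = -36 + 46/9 = -278/9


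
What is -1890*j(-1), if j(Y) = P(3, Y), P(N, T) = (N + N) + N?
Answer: -17010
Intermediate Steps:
P(N, T) = 3*N (P(N, T) = 2*N + N = 3*N)
j(Y) = 9 (j(Y) = 3*3 = 9)
-1890*j(-1) = -1890*9 = -17010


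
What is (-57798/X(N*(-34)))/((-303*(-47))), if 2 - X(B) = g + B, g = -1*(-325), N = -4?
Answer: 6422/726291 ≈ 0.0088422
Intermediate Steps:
g = 325
X(B) = -323 - B (X(B) = 2 - (325 + B) = 2 + (-325 - B) = -323 - B)
(-57798/X(N*(-34)))/((-303*(-47))) = (-57798/(-323 - (-4)*(-34)))/((-303*(-47))) = -57798/(-323 - 1*136)/14241 = -57798/(-323 - 136)*(1/14241) = -57798/(-459)*(1/14241) = -57798*(-1/459)*(1/14241) = (6422/51)*(1/14241) = 6422/726291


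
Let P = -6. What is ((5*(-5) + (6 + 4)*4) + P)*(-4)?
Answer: -36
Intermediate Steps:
((5*(-5) + (6 + 4)*4) + P)*(-4) = ((5*(-5) + (6 + 4)*4) - 6)*(-4) = ((-25 + 10*4) - 6)*(-4) = ((-25 + 40) - 6)*(-4) = (15 - 6)*(-4) = 9*(-4) = -36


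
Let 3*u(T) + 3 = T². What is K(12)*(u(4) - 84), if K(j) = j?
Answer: -956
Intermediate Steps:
u(T) = -1 + T²/3
K(12)*(u(4) - 84) = 12*((-1 + (⅓)*4²) - 84) = 12*((-1 + (⅓)*16) - 84) = 12*((-1 + 16/3) - 84) = 12*(13/3 - 84) = 12*(-239/3) = -956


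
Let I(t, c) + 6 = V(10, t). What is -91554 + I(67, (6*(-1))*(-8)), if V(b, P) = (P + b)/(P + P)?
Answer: -12268963/134 ≈ -91559.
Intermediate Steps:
V(b, P) = (P + b)/(2*P) (V(b, P) = (P + b)/((2*P)) = (P + b)*(1/(2*P)) = (P + b)/(2*P))
I(t, c) = -6 + (10 + t)/(2*t) (I(t, c) = -6 + (t + 10)/(2*t) = -6 + (10 + t)/(2*t))
-91554 + I(67, (6*(-1))*(-8)) = -91554 + (-11/2 + 5/67) = -91554 - 727/134 = -12268963/134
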